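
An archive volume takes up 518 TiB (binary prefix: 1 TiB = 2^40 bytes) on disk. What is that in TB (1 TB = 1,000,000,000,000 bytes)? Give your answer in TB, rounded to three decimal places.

518 TiB = 518 × 2^40 bytes = 569,547,023,187,968 bytes
1 TB = 1,000,000,000,000 bytes
569,547,023,187,968 / 1,000,000,000,000 = 569.547 TB

569.547 TB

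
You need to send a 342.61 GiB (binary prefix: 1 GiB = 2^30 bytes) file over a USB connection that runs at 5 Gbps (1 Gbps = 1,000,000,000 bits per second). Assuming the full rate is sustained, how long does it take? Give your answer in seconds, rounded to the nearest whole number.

589 seconds

342.61 GiB = 367,874,686,320.64 bytes = 2,942,997,490,565.12 bits
5 Gbps = 5,000,000,000 bits/s
time = 2,942,997,490,565.12 / 5,000,000,000 = 589 s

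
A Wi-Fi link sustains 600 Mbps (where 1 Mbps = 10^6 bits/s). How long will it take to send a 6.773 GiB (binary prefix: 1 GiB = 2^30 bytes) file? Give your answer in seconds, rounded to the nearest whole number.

97 seconds

6.773 GiB = 7,272,453,373.952 bytes = 58,179,626,991.616 bits
600 Mbps = 600,000,000 bits/s
time = 58,179,626,991.616 / 600,000,000 = 97 s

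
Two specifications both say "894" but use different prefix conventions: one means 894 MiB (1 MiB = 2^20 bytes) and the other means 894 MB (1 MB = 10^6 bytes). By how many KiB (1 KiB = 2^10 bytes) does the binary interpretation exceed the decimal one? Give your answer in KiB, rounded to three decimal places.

894 MiB = 894 × 1,048,576 = 937,426,944 bytes
894 MB = 894 × 1,000,000 = 894,000,000 bytes
difference = 43,426,944 bytes
43,426,944 / 1,024 = 42,409.125 KiB

42,409.125 KiB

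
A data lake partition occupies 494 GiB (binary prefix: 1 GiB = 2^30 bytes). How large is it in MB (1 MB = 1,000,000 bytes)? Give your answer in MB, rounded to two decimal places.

530,428.46 MB

494 GiB = 494 × 2^30 bytes = 530,428,461,056 bytes
1 MB = 10^6 bytes = 1,000,000 bytes
530,428,461,056 / 1,000,000 = 530,428.46 MB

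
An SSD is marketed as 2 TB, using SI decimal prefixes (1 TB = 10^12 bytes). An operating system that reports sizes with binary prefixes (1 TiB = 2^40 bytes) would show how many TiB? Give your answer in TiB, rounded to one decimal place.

2 TB × 1,000,000,000,000 bytes/TB = 2,000,000,000,000 bytes
1 TiB = 2^40 bytes = 1,099,511,627,776 bytes
2,000,000,000,000 / 1,099,511,627,776 = 1.8 TiB

1.8 TiB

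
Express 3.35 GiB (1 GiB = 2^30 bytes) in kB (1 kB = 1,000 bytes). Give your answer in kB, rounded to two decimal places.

3.35 GiB = 3.35 × 2^30 bytes = 3,597,035,110.4 bytes
1 kB = 1,000 bytes
3,597,035,110.4 / 1,000 = 3,597,035.11 kB

3,597,035.11 kB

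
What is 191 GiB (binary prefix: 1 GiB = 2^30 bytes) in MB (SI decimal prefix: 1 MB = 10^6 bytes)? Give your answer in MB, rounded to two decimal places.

191 GiB = 191 × 2^30 bytes = 205,084,688,384 bytes
1 MB = 10^6 bytes = 1,000,000 bytes
205,084,688,384 / 1,000,000 = 205,084.69 MB

205,084.69 MB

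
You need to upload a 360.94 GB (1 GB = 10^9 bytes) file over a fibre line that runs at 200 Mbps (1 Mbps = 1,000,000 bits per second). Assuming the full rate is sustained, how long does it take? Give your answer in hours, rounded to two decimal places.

360.94 GB = 360,940,000,000 bytes = 2,887,520,000,000 bits
200 Mbps = 200,000,000 bits/s
time = 2,887,520,000,000 / 200,000,000 = 14,437.6000 s
14,437.6000 s / 3600 = 4.01 hours

4.01 hours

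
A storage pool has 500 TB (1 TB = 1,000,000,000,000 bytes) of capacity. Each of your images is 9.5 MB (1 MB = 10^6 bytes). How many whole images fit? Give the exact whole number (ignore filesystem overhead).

Capacity: 500 TB = 500,000,000,000,000 bytes
Per item: 9.5 MB = 9,500,000 bytes
⌊500,000,000,000,000 / 9,500,000⌋ = 52,631,578

52,631,578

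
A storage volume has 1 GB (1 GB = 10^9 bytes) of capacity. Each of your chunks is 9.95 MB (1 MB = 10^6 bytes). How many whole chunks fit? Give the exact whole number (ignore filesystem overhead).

Capacity: 1 GB = 1,000,000,000 bytes
Per item: 9.95 MB = 9,950,000 bytes
⌊1,000,000,000 / 9,950,000⌋ = 100

100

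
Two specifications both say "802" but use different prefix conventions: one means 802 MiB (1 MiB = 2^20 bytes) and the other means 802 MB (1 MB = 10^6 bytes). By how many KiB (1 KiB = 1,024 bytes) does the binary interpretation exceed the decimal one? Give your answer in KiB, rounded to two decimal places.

802 MiB = 802 × 1,048,576 = 840,957,952 bytes
802 MB = 802 × 1,000,000 = 802,000,000 bytes
difference = 38,957,952 bytes
38,957,952 / 1,024 = 38,044.88 KiB

38,044.88 KiB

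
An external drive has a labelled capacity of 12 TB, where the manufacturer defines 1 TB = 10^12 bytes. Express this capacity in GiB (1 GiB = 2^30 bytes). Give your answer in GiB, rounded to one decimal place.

12 TB = 12 × 10^12 bytes = 12,000,000,000,000 bytes
1 GiB = 1,073,741,824 bytes
12,000,000,000,000 / 1,073,741,824 = 11,175.9 GiB

11,175.9 GiB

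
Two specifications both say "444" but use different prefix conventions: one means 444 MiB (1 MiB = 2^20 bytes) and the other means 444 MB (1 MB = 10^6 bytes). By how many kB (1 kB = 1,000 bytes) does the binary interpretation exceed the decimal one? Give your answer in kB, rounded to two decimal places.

21,567.74 kB

444 MiB = 444 × 1,048,576 = 465,567,744 bytes
444 MB = 444 × 1,000,000 = 444,000,000 bytes
difference = 21,567,744 bytes
21,567,744 / 1,000 = 21,567.74 kB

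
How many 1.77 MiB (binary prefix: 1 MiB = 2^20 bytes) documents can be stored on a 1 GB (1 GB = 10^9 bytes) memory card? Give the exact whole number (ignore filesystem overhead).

538

Capacity: 1 GB = 1,000,000,000 bytes
Per item: 1.77 MiB = 1,855,979.52 bytes
⌊1,000,000,000 / 1,855,979.52⌋ = 538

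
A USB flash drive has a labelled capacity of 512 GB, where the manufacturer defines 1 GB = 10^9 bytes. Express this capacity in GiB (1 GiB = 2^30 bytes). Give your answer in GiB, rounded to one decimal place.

476.8 GiB

512 GB × 1,000,000,000 bytes/GB = 512,000,000,000 bytes
1 GiB = 1,073,741,824 bytes
512,000,000,000 / 1,073,741,824 = 476.8 GiB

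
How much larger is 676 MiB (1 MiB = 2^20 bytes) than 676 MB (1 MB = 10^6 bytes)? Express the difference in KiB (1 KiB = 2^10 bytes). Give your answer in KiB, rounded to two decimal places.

32,067.75 KiB

676 MiB = 676 × 1,048,576 = 708,837,376 bytes
676 MB = 676 × 1,000,000 = 676,000,000 bytes
difference = 32,837,376 bytes
32,837,376 / 1,024 = 32,067.75 KiB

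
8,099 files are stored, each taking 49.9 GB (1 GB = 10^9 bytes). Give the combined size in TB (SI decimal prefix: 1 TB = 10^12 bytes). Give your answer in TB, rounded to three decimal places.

Total = 8,099 × 49.9 GB = 404140.1 GB
= 404140.1 × 1,000,000,000 bytes = 404,140,100,000,000 bytes
1 TB = 1,000,000,000,000 bytes
404,140,100,000,000 / 1,000,000,000,000 = 404.140 TB

404.140 TB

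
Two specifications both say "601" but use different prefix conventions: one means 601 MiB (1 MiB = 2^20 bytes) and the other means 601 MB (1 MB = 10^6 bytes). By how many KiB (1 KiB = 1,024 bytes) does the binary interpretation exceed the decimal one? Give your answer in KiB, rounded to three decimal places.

601 MiB = 601 × 1,048,576 = 630,194,176 bytes
601 MB = 601 × 1,000,000 = 601,000,000 bytes
difference = 29,194,176 bytes
29,194,176 / 1,024 = 28,509.938 KiB

28,509.938 KiB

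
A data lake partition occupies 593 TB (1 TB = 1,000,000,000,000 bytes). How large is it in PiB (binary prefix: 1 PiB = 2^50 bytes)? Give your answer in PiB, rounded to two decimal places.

593 TB = 593 × 10^12 bytes = 593,000,000,000,000 bytes
1 PiB = 2^50 bytes = 1,125,899,906,842,624 bytes
593,000,000,000,000 / 1,125,899,906,842,624 = 0.53 PiB

0.53 PiB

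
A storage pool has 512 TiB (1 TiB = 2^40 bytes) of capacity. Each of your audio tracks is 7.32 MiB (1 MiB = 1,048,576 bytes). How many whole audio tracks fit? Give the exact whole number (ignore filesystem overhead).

73,343,020

Capacity: 512 TiB = 562,949,953,421,312 bytes
Per item: 7.32 MiB = 7,675,576.32 bytes
⌊562,949,953,421,312 / 7,675,576.32⌋ = 73,343,020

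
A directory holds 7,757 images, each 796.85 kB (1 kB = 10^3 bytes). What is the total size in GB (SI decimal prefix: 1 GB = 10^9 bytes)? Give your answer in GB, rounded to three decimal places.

Total = 7,757 × 796.85 kB = 6181165.45 kB
= 6181165.45 × 1,000 bytes = 6,181,165,450 bytes
1 GB = 1,000,000,000 bytes
6,181,165,450 / 1,000,000,000 = 6.181 GB

6.181 GB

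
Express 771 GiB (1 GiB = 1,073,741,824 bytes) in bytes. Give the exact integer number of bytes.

771 × 1,073,741,824 = 827,854,946,304 bytes

827,854,946,304 bytes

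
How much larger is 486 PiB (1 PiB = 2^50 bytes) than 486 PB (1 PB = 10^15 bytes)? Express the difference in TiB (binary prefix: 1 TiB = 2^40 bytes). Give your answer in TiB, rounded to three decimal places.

55,649.575 TiB

486 PiB = 486 × 1,125,899,906,842,624 = 547,187,354,725,515,264 bytes
486 PB = 486 × 1,000,000,000,000,000 = 486,000,000,000,000,000 bytes
difference = 61,187,354,725,515,264 bytes
61,187,354,725,515,264 / 1,099,511,627,776 = 55,649.575 TiB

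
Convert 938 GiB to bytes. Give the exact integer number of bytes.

938 × 1,073,741,824 = 1,007,169,830,912 bytes  (1 GiB = 2^30 bytes)

1,007,169,830,912 bytes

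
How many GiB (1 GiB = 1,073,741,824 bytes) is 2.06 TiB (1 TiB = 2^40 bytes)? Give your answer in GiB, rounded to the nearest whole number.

2.06 TiB × 1,099,511,627,776 bytes/TiB = 2,264,993,953,218.56 bytes
1 GiB = 1,073,741,824 bytes
2,264,993,953,218.56 / 1,073,741,824 = 2,109 GiB

2,109 GiB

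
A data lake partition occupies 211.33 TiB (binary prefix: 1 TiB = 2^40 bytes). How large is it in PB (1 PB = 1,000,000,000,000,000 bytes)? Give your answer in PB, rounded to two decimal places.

0.23 PB

211.33 TiB = 211.33 × 2^40 bytes = 232,359,792,297,902.08 bytes
1 PB = 10^15 bytes = 1,000,000,000,000,000 bytes
232,359,792,297,902.08 / 1,000,000,000,000,000 = 0.23 PB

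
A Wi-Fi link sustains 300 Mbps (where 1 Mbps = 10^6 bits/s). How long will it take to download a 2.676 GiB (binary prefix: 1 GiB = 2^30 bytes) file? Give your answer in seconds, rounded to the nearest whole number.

2.676 GiB = 2,873,333,121.024 bytes = 22,986,664,968.192 bits
300 Mbps = 300,000,000 bits/s
time = 22,986,664,968.192 / 300,000,000 = 77 s

77 seconds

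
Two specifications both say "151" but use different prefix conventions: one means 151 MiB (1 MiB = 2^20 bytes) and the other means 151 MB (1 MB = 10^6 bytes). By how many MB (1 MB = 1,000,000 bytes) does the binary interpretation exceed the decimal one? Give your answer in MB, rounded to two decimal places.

151 MiB = 151 × 1,048,576 = 158,334,976 bytes
151 MB = 151 × 1,000,000 = 151,000,000 bytes
difference = 7,334,976 bytes
7,334,976 / 1,000,000 = 7.33 MB

7.33 MB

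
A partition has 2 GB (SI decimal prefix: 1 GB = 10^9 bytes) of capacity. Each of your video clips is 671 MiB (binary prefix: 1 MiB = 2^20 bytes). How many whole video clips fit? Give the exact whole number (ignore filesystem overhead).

Capacity: 2 GB = 2,000,000,000 bytes
Per item: 671 MiB = 703,594,496 bytes
⌊2,000,000,000 / 703,594,496⌋ = 2

2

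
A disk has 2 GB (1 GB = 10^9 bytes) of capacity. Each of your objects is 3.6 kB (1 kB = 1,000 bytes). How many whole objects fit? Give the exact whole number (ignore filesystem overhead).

Capacity: 2 GB = 2,000,000,000 bytes
Per item: 3.6 kB = 3,600 bytes
⌊2,000,000,000 / 3,600⌋ = 555,555

555,555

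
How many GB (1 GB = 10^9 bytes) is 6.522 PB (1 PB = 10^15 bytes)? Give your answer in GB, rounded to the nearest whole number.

6,522,000 GB

6.522 PB × 1,000,000,000,000,000 bytes/PB = 6,522,000,000,000,000 bytes
1 GB = 1,000,000,000 bytes
6,522,000,000,000,000 / 1,000,000,000 = 6,522,000 GB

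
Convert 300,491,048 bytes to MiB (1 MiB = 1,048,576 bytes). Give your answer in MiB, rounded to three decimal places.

286.571 MiB

300,491,048 bytes given.
1 MiB = 1,048,576 bytes
300,491,048 / 1,048,576 = 286.571 MiB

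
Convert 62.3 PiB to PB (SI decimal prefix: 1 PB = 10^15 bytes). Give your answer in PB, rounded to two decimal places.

70.14 PB

62.3 PiB × 1,125,899,906,842,624 bytes/PiB = 70,143,564,196,295,475.2 bytes
1 PB = 1,000,000,000,000,000 bytes
70,143,564,196,295,475.2 / 1,000,000,000,000,000 = 70.14 PB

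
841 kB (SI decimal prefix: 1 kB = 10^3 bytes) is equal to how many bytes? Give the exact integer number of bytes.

841 × 1,000 = 841,000 bytes

841,000 bytes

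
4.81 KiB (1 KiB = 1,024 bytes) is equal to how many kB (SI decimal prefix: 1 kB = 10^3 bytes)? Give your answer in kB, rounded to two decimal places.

4.93 kB

4.81 KiB = 4.81 × 2^10 bytes = 4,925.44 bytes
1 kB = 10^3 bytes = 1,000 bytes
4,925.44 / 1,000 = 4.93 kB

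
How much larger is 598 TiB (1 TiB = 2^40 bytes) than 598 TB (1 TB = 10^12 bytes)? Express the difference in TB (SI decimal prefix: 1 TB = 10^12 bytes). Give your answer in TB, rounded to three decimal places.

59.508 TB

598 TiB = 598 × 1,099,511,627,776 = 657,507,953,410,048 bytes
598 TB = 598 × 1,000,000,000,000 = 598,000,000,000,000 bytes
difference = 59,507,953,410,048 bytes
59,507,953,410,048 / 1,000,000,000,000 = 59.508 TB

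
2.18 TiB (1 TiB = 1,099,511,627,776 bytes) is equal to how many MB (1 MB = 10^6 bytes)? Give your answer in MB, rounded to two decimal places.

2,396,935.35 MB

2.18 TiB × 1,099,511,627,776 bytes/TiB = 2,396,935,348,551.68 bytes
1 MB = 1,000,000 bytes
2,396,935,348,551.68 / 1,000,000 = 2,396,935.35 MB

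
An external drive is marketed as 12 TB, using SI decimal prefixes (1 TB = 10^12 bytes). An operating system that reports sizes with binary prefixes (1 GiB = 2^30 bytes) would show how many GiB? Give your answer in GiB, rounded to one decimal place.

11,175.9 GiB

12 TB = 12 × 10^12 bytes = 12,000,000,000,000 bytes
1 GiB = 2^30 bytes = 1,073,741,824 bytes
12,000,000,000,000 / 1,073,741,824 = 11,175.9 GiB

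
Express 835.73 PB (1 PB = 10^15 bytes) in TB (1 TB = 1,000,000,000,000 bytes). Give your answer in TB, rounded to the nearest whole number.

835.73 PB = 835.73 × 10^15 bytes = 835,730,000,000,000,000 bytes
1 TB = 10^12 bytes = 1,000,000,000,000 bytes
835,730,000,000,000,000 / 1,000,000,000,000 = 835,730 TB

835,730 TB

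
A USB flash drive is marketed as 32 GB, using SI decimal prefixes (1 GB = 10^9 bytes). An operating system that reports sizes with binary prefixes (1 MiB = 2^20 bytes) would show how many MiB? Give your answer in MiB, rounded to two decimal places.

30,517.58 MiB

32 GB × 1,000,000,000 bytes/GB = 32,000,000,000 bytes
1 MiB = 2^20 bytes = 1,048,576 bytes
32,000,000,000 / 1,048,576 = 30,517.58 MiB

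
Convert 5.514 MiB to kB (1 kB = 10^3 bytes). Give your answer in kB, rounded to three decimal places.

5,781.848 kB

5.514 MiB = 5.514 × 2^20 bytes = 5,781,848.064 bytes
1 kB = 1,000 bytes
5,781,848.064 / 1,000 = 5,781.848 kB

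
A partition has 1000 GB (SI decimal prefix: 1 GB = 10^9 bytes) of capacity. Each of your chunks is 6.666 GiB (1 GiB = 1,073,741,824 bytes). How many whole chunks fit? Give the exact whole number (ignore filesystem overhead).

139

Capacity: 1000 GB = 1,000,000,000,000 bytes
Per item: 6.666 GiB = 7,157,562,998.784 bytes
⌊1,000,000,000,000 / 7,157,562,998.784⌋ = 139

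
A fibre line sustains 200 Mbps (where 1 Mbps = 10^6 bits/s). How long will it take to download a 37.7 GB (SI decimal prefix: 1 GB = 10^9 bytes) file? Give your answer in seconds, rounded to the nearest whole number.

1,508 seconds

37.7 GB = 37,700,000,000 bytes = 301,600,000,000 bits
200 Mbps = 200,000,000 bits/s
time = 301,600,000,000 / 200,000,000 = 1,508 s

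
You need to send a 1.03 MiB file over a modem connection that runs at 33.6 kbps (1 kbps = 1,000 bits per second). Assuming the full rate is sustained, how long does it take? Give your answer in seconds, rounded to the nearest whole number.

257 seconds

1.03 MiB = 1,080,033.28 bytes = 8,640,266.24 bits
33.6 kbps = 33,600 bits/s
time = 8,640,266.24 / 33,600 = 257 s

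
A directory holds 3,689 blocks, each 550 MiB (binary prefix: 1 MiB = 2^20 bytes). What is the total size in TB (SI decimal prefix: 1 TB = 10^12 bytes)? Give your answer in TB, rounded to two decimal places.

2.13 TB

Total = 3,689 × 550 MiB = 2,028,950 MiB
= 2,028,950 × 1,048,576 bytes = 2,127,508,275,200 bytes
1 TB = 1,000,000,000,000 bytes
2,127,508,275,200 / 1,000,000,000,000 = 2.13 TB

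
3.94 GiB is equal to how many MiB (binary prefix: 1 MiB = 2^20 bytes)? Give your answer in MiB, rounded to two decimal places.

4,034.56 MiB

3.94 GiB = 3.94 × 2^30 bytes = 4,230,542,786.56 bytes
1 MiB = 1,048,576 bytes
4,230,542,786.56 / 1,048,576 = 4,034.56 MiB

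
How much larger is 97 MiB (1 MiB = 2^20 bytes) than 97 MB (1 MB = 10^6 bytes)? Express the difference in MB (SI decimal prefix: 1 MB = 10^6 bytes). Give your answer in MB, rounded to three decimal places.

97 MiB = 97 × 1,048,576 = 101,711,872 bytes
97 MB = 97 × 1,000,000 = 97,000,000 bytes
difference = 4,711,872 bytes
4,711,872 / 1,000,000 = 4.712 MB

4.712 MB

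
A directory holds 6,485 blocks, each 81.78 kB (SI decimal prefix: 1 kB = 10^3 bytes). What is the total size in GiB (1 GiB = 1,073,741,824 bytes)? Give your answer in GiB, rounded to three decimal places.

Total = 6,485 × 81.78 kB = 530343.3 kB
= 530343.3 × 1,000 bytes = 530,343,300 bytes
1 GiB = 1,073,741,824 bytes
530,343,300 / 1,073,741,824 = 0.494 GiB

0.494 GiB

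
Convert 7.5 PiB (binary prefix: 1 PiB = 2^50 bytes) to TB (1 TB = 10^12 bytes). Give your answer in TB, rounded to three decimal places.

7.5 PiB = 7.5 × 2^50 bytes = 8,444,249,301,319,680 bytes
1 TB = 1,000,000,000,000 bytes
8,444,249,301,319,680 / 1,000,000,000,000 = 8,444.249 TB

8,444.249 TB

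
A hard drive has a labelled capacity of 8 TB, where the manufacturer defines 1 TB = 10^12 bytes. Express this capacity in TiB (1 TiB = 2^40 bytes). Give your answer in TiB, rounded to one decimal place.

8 TB = 8 × 10^12 bytes = 8,000,000,000,000 bytes
1 TiB = 1,099,511,627,776 bytes
8,000,000,000,000 / 1,099,511,627,776 = 7.3 TiB

7.3 TiB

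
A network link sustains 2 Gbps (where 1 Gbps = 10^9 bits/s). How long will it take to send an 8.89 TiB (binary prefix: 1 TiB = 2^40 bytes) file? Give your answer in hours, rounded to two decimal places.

8.89 TiB = 9,774,658,370,928.64 bytes = 78,197,266,967,429.12 bits
2 Gbps = 2,000,000,000 bits/s
time = 78,197,266,967,429.12 / 2,000,000,000 = 39,098.6335 s
39,098.6335 s / 3600 = 10.86 hours

10.86 hours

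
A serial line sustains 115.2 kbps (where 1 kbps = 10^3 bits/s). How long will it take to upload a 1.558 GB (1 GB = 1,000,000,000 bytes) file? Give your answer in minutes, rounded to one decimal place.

1,803.2 minutes

1.558 GB = 1,558,000,000 bytes = 12,464,000,000 bits
115.2 kbps = 115,200 bits/s
time = 12,464,000,000 / 115,200 = 108,194.44 s
108,194.44 s / 60 = 1,803.2 minutes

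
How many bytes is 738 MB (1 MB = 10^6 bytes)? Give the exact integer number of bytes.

738,000,000 bytes

738 × 1,000,000 = 738,000,000 bytes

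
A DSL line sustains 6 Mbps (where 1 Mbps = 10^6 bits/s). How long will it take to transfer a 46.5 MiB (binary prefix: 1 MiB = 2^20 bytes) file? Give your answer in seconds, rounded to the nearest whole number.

65 seconds

46.5 MiB = 48,758,784 bytes = 390,070,272 bits
6 Mbps = 6,000,000 bits/s
time = 390,070,272 / 6,000,000 = 65 s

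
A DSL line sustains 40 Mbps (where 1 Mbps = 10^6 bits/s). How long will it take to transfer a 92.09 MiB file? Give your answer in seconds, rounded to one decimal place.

19.3 seconds

92.09 MiB = 96,563,363.84 bytes = 772,506,910.72 bits
40 Mbps = 40,000,000 bits/s
time = 772,506,910.72 / 40,000,000 = 19.3 s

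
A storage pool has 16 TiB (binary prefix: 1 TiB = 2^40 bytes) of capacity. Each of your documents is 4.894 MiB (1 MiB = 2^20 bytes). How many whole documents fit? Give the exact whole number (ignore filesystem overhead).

Capacity: 16 TiB = 17,592,186,044,416 bytes
Per item: 4.894 MiB = 5,131,730.944 bytes
⌊17,592,186,044,416 / 5,131,730.944⌋ = 3,428,119

3,428,119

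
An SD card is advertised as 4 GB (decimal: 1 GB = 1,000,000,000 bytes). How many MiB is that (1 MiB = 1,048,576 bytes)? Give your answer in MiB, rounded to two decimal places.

4 GB = 4 × 10^9 bytes = 4,000,000,000 bytes
1 MiB = 1,048,576 bytes
4,000,000,000 / 1,048,576 = 3,814.70 MiB

3,814.70 MiB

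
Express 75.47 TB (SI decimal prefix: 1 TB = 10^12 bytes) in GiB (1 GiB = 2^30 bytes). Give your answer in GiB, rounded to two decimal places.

70,286.91 GiB

75.47 TB = 75.47 × 10^12 bytes = 75,470,000,000,000 bytes
1 GiB = 2^30 bytes = 1,073,741,824 bytes
75,470,000,000,000 / 1,073,741,824 = 70,286.91 GiB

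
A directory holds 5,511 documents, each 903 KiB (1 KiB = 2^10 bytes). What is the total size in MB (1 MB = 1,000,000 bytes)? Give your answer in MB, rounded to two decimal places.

Total = 5,511 × 903 KiB = 4,976,433 KiB
= 4,976,433 × 1,024 bytes = 5,095,867,392 bytes
1 MB = 1,000,000 bytes
5,095,867,392 / 1,000,000 = 5,095.87 MB

5,095.87 MB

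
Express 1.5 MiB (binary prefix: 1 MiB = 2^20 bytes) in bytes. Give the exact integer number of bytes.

1,572,864 bytes

1.5 × 1,048,576 = 1,572,864 bytes  (1 MiB = 2^20 bytes)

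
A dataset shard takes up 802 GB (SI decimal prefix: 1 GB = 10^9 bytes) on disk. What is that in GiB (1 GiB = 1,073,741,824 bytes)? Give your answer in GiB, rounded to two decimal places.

746.92 GiB

802 GB = 802 × 10^9 bytes = 802,000,000,000 bytes
1 GiB = 2^30 bytes = 1,073,741,824 bytes
802,000,000,000 / 1,073,741,824 = 746.92 GiB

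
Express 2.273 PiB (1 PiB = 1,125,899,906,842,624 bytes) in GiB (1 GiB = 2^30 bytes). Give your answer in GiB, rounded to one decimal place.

2,383,413.2 GiB

2.273 PiB × 1,125,899,906,842,624 bytes/PiB = 2,559,170,488,253,284.352 bytes
1 GiB = 2^30 bytes = 1,073,741,824 bytes
2,559,170,488,253,284.352 / 1,073,741,824 = 2,383,413.2 GiB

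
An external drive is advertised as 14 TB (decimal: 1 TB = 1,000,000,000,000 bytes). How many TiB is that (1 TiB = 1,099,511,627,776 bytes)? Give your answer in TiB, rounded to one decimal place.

14 TB × 1,000,000,000,000 bytes/TB = 14,000,000,000,000 bytes
1 TiB = 2^40 bytes = 1,099,511,627,776 bytes
14,000,000,000,000 / 1,099,511,627,776 = 12.7 TiB

12.7 TiB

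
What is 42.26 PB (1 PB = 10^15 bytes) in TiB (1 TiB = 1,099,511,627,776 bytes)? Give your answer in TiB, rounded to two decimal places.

38,435.25 TiB

42.26 PB = 42.26 × 10^15 bytes = 42,260,000,000,000,000 bytes
1 TiB = 2^40 bytes = 1,099,511,627,776 bytes
42,260,000,000,000,000 / 1,099,511,627,776 = 38,435.25 TiB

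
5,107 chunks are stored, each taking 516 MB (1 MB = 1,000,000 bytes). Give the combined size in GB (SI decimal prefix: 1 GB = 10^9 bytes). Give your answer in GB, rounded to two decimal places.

Total = 5,107 × 516 MB = 2,635,212 MB
= 2,635,212 × 1,000,000 bytes = 2,635,212,000,000 bytes
1 GB = 1,000,000,000 bytes
2,635,212,000,000 / 1,000,000,000 = 2,635.21 GB

2,635.21 GB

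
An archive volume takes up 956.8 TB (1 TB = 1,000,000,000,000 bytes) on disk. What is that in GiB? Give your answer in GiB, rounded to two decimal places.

956.8 TB = 956.8 × 10^12 bytes = 956,800,000,000,000 bytes
1 GiB = 1,073,741,824 bytes
956,800,000,000,000 / 1,073,741,824 = 891,089.44 GiB

891,089.44 GiB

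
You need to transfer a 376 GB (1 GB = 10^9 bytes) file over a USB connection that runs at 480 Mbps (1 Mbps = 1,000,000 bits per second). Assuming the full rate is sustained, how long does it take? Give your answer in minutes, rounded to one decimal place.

376 GB = 376,000,000,000 bytes = 3,008,000,000,000 bits
480 Mbps = 480,000,000 bits/s
time = 3,008,000,000,000 / 480,000,000 = 6,266.67 s
6,266.67 s / 60 = 104.4 minutes

104.4 minutes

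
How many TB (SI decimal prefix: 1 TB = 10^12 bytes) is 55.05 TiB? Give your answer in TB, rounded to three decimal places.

60.528 TB

55.05 TiB × 1,099,511,627,776 bytes/TiB = 60,528,115,109,068.8 bytes
1 TB = 1,000,000,000,000 bytes
60,528,115,109,068.8 / 1,000,000,000,000 = 60.528 TB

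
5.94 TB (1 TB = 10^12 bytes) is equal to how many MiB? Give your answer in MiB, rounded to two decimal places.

5,664,825.44 MiB

5.94 TB × 1,000,000,000,000 bytes/TB = 5,940,000,000,000 bytes
1 MiB = 2^20 bytes = 1,048,576 bytes
5,940,000,000,000 / 1,048,576 = 5,664,825.44 MiB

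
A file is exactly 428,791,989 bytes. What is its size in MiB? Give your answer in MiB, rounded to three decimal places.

428,791,989 bytes given.
1 MiB = 1,048,576 bytes
428,791,989 / 1,048,576 = 408.928 MiB

408.928 MiB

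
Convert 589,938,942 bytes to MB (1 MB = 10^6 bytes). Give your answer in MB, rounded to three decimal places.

589,938,942 bytes given.
1 MB = 1,000,000 bytes
589,938,942 / 1,000,000 = 589.939 MB

589.939 MB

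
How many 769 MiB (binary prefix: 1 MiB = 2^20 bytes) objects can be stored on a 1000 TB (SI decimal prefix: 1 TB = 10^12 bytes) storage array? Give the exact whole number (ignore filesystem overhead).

Capacity: 1000 TB = 1,000,000,000,000,000 bytes
Per item: 769 MiB = 806,354,944 bytes
⌊1,000,000,000,000,000 / 806,354,944⌋ = 1,240,148

1,240,148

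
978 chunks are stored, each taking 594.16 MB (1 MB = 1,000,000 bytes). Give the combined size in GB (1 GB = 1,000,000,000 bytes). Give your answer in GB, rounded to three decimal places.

Total = 978 × 594.16 MB = 581088.48 MB
= 581088.48 × 1,000,000 bytes = 581,088,480,000 bytes
1 GB = 1,000,000,000 bytes
581,088,480,000 / 1,000,000,000 = 581.088 GB

581.088 GB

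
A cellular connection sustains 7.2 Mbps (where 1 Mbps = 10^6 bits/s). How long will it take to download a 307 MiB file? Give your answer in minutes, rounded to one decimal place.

6.0 minutes

307 MiB = 321,912,832 bytes = 2,575,302,656 bits
7.2 Mbps = 7,200,000 bits/s
time = 2,575,302,656 / 7,200,000 = 357.68 s
357.68 s / 60 = 6.0 minutes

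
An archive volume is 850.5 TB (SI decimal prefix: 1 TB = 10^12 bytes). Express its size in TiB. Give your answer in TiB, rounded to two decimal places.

773.53 TiB

850.5 TB × 1,000,000,000,000 bytes/TB = 850,500,000,000,000 bytes
1 TiB = 2^40 bytes = 1,099,511,627,776 bytes
850,500,000,000,000 / 1,099,511,627,776 = 773.53 TiB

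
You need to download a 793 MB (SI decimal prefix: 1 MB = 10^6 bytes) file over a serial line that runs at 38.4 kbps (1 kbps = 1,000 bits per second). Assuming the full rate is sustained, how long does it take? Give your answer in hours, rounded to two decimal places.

45.89 hours

793 MB = 793,000,000 bytes = 6,344,000,000 bits
38.4 kbps = 38,400 bits/s
time = 6,344,000,000 / 38,400 = 165,208.3333 s
165,208.3333 s / 3600 = 45.89 hours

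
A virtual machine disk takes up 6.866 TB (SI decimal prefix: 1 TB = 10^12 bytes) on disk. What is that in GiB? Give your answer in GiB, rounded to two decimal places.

6.866 TB × 1,000,000,000,000 bytes/TB = 6,866,000,000,000 bytes
1 GiB = 2^30 bytes = 1,073,741,824 bytes
6,866,000,000,000 / 1,073,741,824 = 6,394.46 GiB

6,394.46 GiB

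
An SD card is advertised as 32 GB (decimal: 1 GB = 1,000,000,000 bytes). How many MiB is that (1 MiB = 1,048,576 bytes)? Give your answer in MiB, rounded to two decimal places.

30,517.58 MiB

32 GB × 1,000,000,000 bytes/GB = 32,000,000,000 bytes
1 MiB = 1,048,576 bytes
32,000,000,000 / 1,048,576 = 30,517.58 MiB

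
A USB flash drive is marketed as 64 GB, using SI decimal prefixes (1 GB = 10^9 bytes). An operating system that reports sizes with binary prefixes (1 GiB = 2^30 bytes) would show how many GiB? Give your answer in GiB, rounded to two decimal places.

64 GB = 64 × 10^9 bytes = 64,000,000,000 bytes
1 GiB = 2^30 bytes = 1,073,741,824 bytes
64,000,000,000 / 1,073,741,824 = 59.60 GiB

59.60 GiB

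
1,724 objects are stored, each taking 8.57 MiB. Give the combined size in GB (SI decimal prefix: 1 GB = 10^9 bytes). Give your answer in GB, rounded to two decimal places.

Total = 1,724 × 8.57 MiB = 14774.68 MiB
= 14774.68 × 1,048,576 bytes = 15,492,374,855.68 bytes
1 GB = 1,000,000,000 bytes
15,492,374,855.68 / 1,000,000,000 = 15.49 GB

15.49 GB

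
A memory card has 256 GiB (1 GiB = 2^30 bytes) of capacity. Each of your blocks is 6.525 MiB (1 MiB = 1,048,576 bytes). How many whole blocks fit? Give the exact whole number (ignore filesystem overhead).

40,175

Capacity: 256 GiB = 274,877,906,944 bytes
Per item: 6.525 MiB = 6,841,958.4 bytes
⌊274,877,906,944 / 6,841,958.4⌋ = 40,175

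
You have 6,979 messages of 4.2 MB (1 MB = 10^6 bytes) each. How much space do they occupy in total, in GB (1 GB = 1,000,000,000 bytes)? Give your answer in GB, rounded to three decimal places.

29.312 GB

Total = 6,979 × 4.2 MB = 29311.8 MB
= 29311.8 × 1,000,000 bytes = 29,311,800,000 bytes
1 GB = 1,000,000,000 bytes
29,311,800,000 / 1,000,000,000 = 29.312 GB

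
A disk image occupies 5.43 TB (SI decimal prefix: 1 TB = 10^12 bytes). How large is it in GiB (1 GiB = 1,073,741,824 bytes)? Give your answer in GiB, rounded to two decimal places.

5.43 TB × 1,000,000,000,000 bytes/TB = 5,430,000,000,000 bytes
1 GiB = 1,073,741,824 bytes
5,430,000,000,000 / 1,073,741,824 = 5,057.08 GiB

5,057.08 GiB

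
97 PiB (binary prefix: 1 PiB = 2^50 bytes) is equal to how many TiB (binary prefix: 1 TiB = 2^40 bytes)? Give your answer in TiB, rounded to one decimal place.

97 PiB × 1,125,899,906,842,624 bytes/PiB = 109,212,290,963,734,528 bytes
1 TiB = 2^40 bytes = 1,099,511,627,776 bytes
109,212,290,963,734,528 / 1,099,511,627,776 = 99,328.0 TiB

99,328.0 TiB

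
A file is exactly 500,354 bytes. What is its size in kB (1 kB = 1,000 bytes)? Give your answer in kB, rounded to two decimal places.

500.35 kB

500,354 bytes given.
1 kB = 10^3 bytes = 1,000 bytes
500,354 / 1,000 = 500.35 kB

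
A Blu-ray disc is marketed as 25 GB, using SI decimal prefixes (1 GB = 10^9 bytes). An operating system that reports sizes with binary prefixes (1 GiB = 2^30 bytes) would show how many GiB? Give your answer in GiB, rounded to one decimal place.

25 GB × 1,000,000,000 bytes/GB = 25,000,000,000 bytes
1 GiB = 2^30 bytes = 1,073,741,824 bytes
25,000,000,000 / 1,073,741,824 = 23.3 GiB

23.3 GiB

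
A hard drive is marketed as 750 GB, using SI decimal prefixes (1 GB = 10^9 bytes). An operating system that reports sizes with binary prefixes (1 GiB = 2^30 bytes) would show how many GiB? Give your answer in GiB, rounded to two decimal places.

698.49 GiB

750 GB = 750 × 10^9 bytes = 750,000,000,000 bytes
1 GiB = 1,073,741,824 bytes
750,000,000,000 / 1,073,741,824 = 698.49 GiB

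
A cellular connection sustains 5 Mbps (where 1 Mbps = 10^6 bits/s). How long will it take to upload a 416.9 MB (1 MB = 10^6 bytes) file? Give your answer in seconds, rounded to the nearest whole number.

667 seconds

416.9 MB = 416,900,000 bytes = 3,335,200,000 bits
5 Mbps = 5,000,000 bits/s
time = 3,335,200,000 / 5,000,000 = 667 s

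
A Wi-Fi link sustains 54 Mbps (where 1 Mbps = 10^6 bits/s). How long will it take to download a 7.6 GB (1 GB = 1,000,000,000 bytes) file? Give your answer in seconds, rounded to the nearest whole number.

7.6 GB = 7,600,000,000 bytes = 60,800,000,000 bits
54 Mbps = 54,000,000 bits/s
time = 60,800,000,000 / 54,000,000 = 1,126 s

1,126 seconds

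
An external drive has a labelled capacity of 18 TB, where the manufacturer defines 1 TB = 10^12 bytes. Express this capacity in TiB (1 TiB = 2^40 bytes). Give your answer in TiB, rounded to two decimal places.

18 TB × 1,000,000,000,000 bytes/TB = 18,000,000,000,000 bytes
1 TiB = 1,099,511,627,776 bytes
18,000,000,000,000 / 1,099,511,627,776 = 16.37 TiB

16.37 TiB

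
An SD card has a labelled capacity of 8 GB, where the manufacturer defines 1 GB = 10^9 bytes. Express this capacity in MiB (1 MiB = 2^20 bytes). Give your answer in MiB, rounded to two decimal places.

8 GB × 1,000,000,000 bytes/GB = 8,000,000,000 bytes
1 MiB = 1,048,576 bytes
8,000,000,000 / 1,048,576 = 7,629.39 MiB

7,629.39 MiB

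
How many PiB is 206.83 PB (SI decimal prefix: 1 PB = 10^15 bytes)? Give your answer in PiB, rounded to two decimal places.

183.70 PiB

206.83 PB × 1,000,000,000,000,000 bytes/PB = 206,830,000,000,000,000 bytes
1 PiB = 1,125,899,906,842,624 bytes
206,830,000,000,000,000 / 1,125,899,906,842,624 = 183.70 PiB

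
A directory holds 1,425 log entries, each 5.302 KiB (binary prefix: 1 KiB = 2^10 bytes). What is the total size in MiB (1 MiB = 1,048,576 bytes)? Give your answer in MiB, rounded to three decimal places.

Total = 1,425 × 5.302 KiB = 7555.35 KiB
= 7555.35 × 1,024 bytes = 7,736,678.4 bytes
1 MiB = 1,048,576 bytes
7,736,678.4 / 1,048,576 = 7.378 MiB

7.378 MiB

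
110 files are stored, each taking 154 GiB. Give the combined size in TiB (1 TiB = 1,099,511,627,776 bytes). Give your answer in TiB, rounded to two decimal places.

Total = 110 × 154 GiB = 16,940 GiB
= 16,940 × 1,073,741,824 bytes = 18,189,186,498,560 bytes
1 TiB = 1,099,511,627,776 bytes
18,189,186,498,560 / 1,099,511,627,776 = 16.54 TiB

16.54 TiB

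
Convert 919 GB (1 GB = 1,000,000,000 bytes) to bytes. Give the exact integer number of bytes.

919,000,000,000 bytes

919 × 1,000,000,000 = 919,000,000,000 bytes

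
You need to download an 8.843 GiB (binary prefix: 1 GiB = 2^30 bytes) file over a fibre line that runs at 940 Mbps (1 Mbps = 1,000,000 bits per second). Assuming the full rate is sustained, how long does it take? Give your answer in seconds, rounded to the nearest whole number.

8.843 GiB = 9,495,098,949.632 bytes = 75,960,791,597.056 bits
940 Mbps = 940,000,000 bits/s
time = 75,960,791,597.056 / 940,000,000 = 81 s

81 seconds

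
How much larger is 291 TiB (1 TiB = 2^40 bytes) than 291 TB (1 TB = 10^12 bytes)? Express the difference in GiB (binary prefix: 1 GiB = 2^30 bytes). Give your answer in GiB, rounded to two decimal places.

26,969.13 GiB

291 TiB = 291 × 1,099,511,627,776 = 319,957,883,682,816 bytes
291 TB = 291 × 1,000,000,000,000 = 291,000,000,000,000 bytes
difference = 28,957,883,682,816 bytes
28,957,883,682,816 / 1,073,741,824 = 26,969.13 GiB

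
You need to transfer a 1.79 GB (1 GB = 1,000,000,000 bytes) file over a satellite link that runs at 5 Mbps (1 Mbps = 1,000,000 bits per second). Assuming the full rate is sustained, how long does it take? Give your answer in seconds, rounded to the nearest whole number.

2,864 seconds

1.79 GB = 1,790,000,000 bytes = 14,320,000,000 bits
5 Mbps = 5,000,000 bits/s
time = 14,320,000,000 / 5,000,000 = 2,864 s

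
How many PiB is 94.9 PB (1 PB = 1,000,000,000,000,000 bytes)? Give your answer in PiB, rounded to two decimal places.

94.9 PB = 94.9 × 10^15 bytes = 94,900,000,000,000,000 bytes
1 PiB = 1,125,899,906,842,624 bytes
94,900,000,000,000,000 / 1,125,899,906,842,624 = 84.29 PiB

84.29 PiB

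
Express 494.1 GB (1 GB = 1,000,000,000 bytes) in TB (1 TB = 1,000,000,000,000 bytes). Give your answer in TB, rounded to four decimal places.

494.1 GB × 1,000,000,000 bytes/GB = 494,100,000,000 bytes
1 TB = 10^12 bytes = 1,000,000,000,000 bytes
494,100,000,000 / 1,000,000,000,000 = 0.4941 TB

0.4941 TB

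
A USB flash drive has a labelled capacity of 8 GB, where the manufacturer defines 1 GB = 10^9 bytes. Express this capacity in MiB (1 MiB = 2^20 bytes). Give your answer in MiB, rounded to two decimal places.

7,629.39 MiB

8 GB × 1,000,000,000 bytes/GB = 8,000,000,000 bytes
1 MiB = 2^20 bytes = 1,048,576 bytes
8,000,000,000 / 1,048,576 = 7,629.39 MiB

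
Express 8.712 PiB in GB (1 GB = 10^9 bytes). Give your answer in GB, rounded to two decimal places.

9,808,839.99 GB

8.712 PiB = 8.712 × 2^50 bytes = 9,808,839,988,412,940.288 bytes
1 GB = 10^9 bytes = 1,000,000,000 bytes
9,808,839,988,412,940.288 / 1,000,000,000 = 9,808,839.99 GB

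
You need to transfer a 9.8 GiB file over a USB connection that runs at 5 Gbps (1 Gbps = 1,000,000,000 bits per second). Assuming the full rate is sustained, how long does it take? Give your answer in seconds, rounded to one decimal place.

9.8 GiB = 10,522,669,875.2 bytes = 84,181,359,001.6 bits
5 Gbps = 5,000,000,000 bits/s
time = 84,181,359,001.6 / 5,000,000,000 = 16.8 s

16.8 seconds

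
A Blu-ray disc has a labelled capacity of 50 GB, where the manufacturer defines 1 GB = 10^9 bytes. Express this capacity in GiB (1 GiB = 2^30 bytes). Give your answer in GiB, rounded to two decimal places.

46.57 GiB

50 GB × 1,000,000,000 bytes/GB = 50,000,000,000 bytes
1 GiB = 2^30 bytes = 1,073,741,824 bytes
50,000,000,000 / 1,073,741,824 = 46.57 GiB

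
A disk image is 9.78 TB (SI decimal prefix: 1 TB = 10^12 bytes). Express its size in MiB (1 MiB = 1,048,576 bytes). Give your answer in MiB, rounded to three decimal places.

9,326,934.814 MiB

9.78 TB × 1,000,000,000,000 bytes/TB = 9,780,000,000,000 bytes
1 MiB = 2^20 bytes = 1,048,576 bytes
9,780,000,000,000 / 1,048,576 = 9,326,934.814 MiB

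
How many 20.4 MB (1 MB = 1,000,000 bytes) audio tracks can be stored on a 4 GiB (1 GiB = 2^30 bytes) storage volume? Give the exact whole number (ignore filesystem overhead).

Capacity: 4 GiB = 4,294,967,296 bytes
Per item: 20.4 MB = 20,400,000 bytes
⌊4,294,967,296 / 20,400,000⌋ = 210

210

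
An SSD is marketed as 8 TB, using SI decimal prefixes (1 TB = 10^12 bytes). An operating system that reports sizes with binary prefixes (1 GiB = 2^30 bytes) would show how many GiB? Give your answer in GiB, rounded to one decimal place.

8 TB × 1,000,000,000,000 bytes/TB = 8,000,000,000,000 bytes
1 GiB = 1,073,741,824 bytes
8,000,000,000,000 / 1,073,741,824 = 7,450.6 GiB

7,450.6 GiB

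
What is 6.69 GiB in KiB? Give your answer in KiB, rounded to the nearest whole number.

7,014,973 KiB

6.69 GiB × 1,073,741,824 bytes/GiB = 7,183,332,802.56 bytes
1 KiB = 2^10 bytes = 1,024 bytes
7,183,332,802.56 / 1,024 = 7,014,973 KiB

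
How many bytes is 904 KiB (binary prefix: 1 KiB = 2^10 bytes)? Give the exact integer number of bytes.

925,696 bytes

904 × 1,024 = 925,696 bytes  (1 KiB = 2^10 bytes)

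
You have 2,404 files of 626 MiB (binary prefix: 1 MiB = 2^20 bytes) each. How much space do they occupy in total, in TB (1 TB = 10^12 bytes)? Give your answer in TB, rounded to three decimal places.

Total = 2,404 × 626 MiB = 1,504,904 MiB
= 1,504,904 × 1,048,576 bytes = 1,578,006,216,704 bytes
1 TB = 1,000,000,000,000 bytes
1,578,006,216,704 / 1,000,000,000,000 = 1.578 TB

1.578 TB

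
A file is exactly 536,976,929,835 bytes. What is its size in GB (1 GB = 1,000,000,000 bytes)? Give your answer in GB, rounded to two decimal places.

536.98 GB

536,976,929,835 bytes given.
1 GB = 10^9 bytes = 1,000,000,000 bytes
536,976,929,835 / 1,000,000,000 = 536.98 GB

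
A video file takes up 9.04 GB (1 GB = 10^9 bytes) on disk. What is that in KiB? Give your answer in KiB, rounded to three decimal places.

9.04 GB = 9.04 × 10^9 bytes = 9,040,000,000 bytes
1 KiB = 1,024 bytes
9,040,000,000 / 1,024 = 8,828,125.000 KiB

8,828,125.000 KiB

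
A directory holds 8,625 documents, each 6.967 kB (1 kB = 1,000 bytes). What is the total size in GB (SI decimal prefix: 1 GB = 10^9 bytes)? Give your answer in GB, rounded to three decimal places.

0.060 GB

Total = 8,625 × 6.967 kB = 60090.375 kB
= 60090.375 × 1,000 bytes = 60,090,375 bytes
1 GB = 1,000,000,000 bytes
60,090,375 / 1,000,000,000 = 0.060 GB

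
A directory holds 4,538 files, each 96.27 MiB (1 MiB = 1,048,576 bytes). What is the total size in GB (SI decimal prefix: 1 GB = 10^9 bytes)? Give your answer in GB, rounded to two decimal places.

Total = 4,538 × 96.27 MiB = 436873.26 MiB
= 436873.26 × 1,048,576 bytes = 458,094,815,477.76 bytes
1 GB = 1,000,000,000 bytes
458,094,815,477.76 / 1,000,000,000 = 458.09 GB

458.09 GB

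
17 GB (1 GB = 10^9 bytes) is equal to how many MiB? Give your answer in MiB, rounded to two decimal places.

16,212.46 MiB

17 GB × 1,000,000,000 bytes/GB = 17,000,000,000 bytes
1 MiB = 1,048,576 bytes
17,000,000,000 / 1,048,576 = 16,212.46 MiB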